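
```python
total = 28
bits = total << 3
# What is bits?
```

Trace (tracking bits):
total = 28  # -> total = 28
bits = total << 3  # -> bits = 224

Answer: 224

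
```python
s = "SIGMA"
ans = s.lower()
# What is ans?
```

Answer: 'sigma'

Derivation:
Trace (tracking ans):
s = 'SIGMA'  # -> s = 'SIGMA'
ans = s.lower()  # -> ans = 'sigma'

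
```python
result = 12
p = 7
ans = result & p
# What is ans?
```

Answer: 4

Derivation:
Trace (tracking ans):
result = 12  # -> result = 12
p = 7  # -> p = 7
ans = result & p  # -> ans = 4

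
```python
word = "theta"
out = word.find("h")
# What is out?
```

Trace (tracking out):
word = 'theta'  # -> word = 'theta'
out = word.find('h')  # -> out = 1

Answer: 1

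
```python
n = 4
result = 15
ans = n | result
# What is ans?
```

Trace (tracking ans):
n = 4  # -> n = 4
result = 15  # -> result = 15
ans = n | result  # -> ans = 15

Answer: 15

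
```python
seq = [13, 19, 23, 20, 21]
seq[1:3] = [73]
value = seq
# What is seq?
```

Answer: [13, 73, 20, 21]

Derivation:
Trace (tracking seq):
seq = [13, 19, 23, 20, 21]  # -> seq = [13, 19, 23, 20, 21]
seq[1:3] = [73]  # -> seq = [13, 73, 20, 21]
value = seq  # -> value = [13, 73, 20, 21]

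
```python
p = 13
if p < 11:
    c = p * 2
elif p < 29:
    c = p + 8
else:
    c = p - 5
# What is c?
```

Trace (tracking c):
p = 13  # -> p = 13
if p < 11:  # condition is False
elif p < 29:  # condition is True
    c = p + 8  # -> c = 21

Answer: 21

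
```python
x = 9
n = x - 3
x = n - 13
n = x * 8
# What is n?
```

Trace (tracking n):
x = 9  # -> x = 9
n = x - 3  # -> n = 6
x = n - 13  # -> x = -7
n = x * 8  # -> n = -56

Answer: -56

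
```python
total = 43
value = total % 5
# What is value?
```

Trace (tracking value):
total = 43  # -> total = 43
value = total % 5  # -> value = 3

Answer: 3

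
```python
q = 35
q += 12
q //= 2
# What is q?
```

Answer: 23

Derivation:
Trace (tracking q):
q = 35  # -> q = 35
q += 12  # -> q = 47
q //= 2  # -> q = 23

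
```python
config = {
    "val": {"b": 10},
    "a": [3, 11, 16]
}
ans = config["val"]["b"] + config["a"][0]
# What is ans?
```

Trace (tracking ans):
config = {'val': {'b': 10}, 'a': [3, 11, 16]}  # -> config = {'val': {'b': 10}, 'a': [3, 11, 16]}
ans = config['val']['b'] + config['a'][0]  # -> ans = 13

Answer: 13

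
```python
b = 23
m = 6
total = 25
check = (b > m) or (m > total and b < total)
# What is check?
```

Trace (tracking check):
b = 23  # -> b = 23
m = 6  # -> m = 6
total = 25  # -> total = 25
check = b > m or (m > total and b < total)  # -> check = True

Answer: True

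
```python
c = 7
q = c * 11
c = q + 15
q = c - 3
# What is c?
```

Trace (tracking c):
c = 7  # -> c = 7
q = c * 11  # -> q = 77
c = q + 15  # -> c = 92
q = c - 3  # -> q = 89

Answer: 92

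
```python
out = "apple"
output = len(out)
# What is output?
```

Answer: 5

Derivation:
Trace (tracking output):
out = 'apple'  # -> out = 'apple'
output = len(out)  # -> output = 5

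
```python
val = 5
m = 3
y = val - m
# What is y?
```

Answer: 2

Derivation:
Trace (tracking y):
val = 5  # -> val = 5
m = 3  # -> m = 3
y = val - m  # -> y = 2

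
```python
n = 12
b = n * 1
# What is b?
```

Answer: 12

Derivation:
Trace (tracking b):
n = 12  # -> n = 12
b = n * 1  # -> b = 12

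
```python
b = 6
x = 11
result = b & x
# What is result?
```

Trace (tracking result):
b = 6  # -> b = 6
x = 11  # -> x = 11
result = b & x  # -> result = 2

Answer: 2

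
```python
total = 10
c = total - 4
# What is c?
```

Trace (tracking c):
total = 10  # -> total = 10
c = total - 4  # -> c = 6

Answer: 6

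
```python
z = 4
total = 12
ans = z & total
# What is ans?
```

Trace (tracking ans):
z = 4  # -> z = 4
total = 12  # -> total = 12
ans = z & total  # -> ans = 4

Answer: 4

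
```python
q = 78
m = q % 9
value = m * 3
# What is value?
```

Answer: 18

Derivation:
Trace (tracking value):
q = 78  # -> q = 78
m = q % 9  # -> m = 6
value = m * 3  # -> value = 18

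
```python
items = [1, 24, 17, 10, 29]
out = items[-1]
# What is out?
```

Answer: 29

Derivation:
Trace (tracking out):
items = [1, 24, 17, 10, 29]  # -> items = [1, 24, 17, 10, 29]
out = items[-1]  # -> out = 29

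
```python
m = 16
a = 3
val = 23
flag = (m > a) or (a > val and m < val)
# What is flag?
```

Trace (tracking flag):
m = 16  # -> m = 16
a = 3  # -> a = 3
val = 23  # -> val = 23
flag = m > a or (a > val and m < val)  # -> flag = True

Answer: True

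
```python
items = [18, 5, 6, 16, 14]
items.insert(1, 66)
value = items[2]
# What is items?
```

Trace (tracking items):
items = [18, 5, 6, 16, 14]  # -> items = [18, 5, 6, 16, 14]
items.insert(1, 66)  # -> items = [18, 66, 5, 6, 16, 14]
value = items[2]  # -> value = 5

Answer: [18, 66, 5, 6, 16, 14]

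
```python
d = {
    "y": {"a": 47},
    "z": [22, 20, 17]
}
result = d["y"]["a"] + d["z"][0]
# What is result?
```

Trace (tracking result):
d = {'y': {'a': 47}, 'z': [22, 20, 17]}  # -> d = {'y': {'a': 47}, 'z': [22, 20, 17]}
result = d['y']['a'] + d['z'][0]  # -> result = 69

Answer: 69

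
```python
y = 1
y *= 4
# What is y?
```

Trace (tracking y):
y = 1  # -> y = 1
y *= 4  # -> y = 4

Answer: 4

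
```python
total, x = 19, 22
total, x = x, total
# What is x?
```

Trace (tracking x):
total, x = (19, 22)  # -> total = 19, x = 22
total, x = (x, total)  # -> total = 22, x = 19

Answer: 19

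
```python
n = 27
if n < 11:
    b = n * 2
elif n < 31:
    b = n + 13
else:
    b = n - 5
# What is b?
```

Answer: 40

Derivation:
Trace (tracking b):
n = 27  # -> n = 27
if n < 11:  # condition is False
elif n < 31:  # condition is True
    b = n + 13  # -> b = 40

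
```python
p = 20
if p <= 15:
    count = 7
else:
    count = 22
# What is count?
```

Trace (tracking count):
p = 20  # -> p = 20
if p <= 15:  # condition is False
else:
    count = 22  # -> count = 22

Answer: 22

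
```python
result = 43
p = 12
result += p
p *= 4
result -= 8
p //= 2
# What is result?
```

Answer: 47

Derivation:
Trace (tracking result):
result = 43  # -> result = 43
p = 12  # -> p = 12
result += p  # -> result = 55
p *= 4  # -> p = 48
result -= 8  # -> result = 47
p //= 2  # -> p = 24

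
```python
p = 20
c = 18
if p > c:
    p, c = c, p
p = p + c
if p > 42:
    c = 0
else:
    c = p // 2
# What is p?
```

Trace (tracking p):
p = 20  # -> p = 20
c = 18  # -> c = 18
if p > c:  # condition is True
    p, c = (c, p)  # -> p = 18, c = 20
p = p + c  # -> p = 38
if p > 42:  # condition is False
else:
    c = p // 2  # -> c = 19

Answer: 38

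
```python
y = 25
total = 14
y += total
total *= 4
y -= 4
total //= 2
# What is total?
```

Answer: 28

Derivation:
Trace (tracking total):
y = 25  # -> y = 25
total = 14  # -> total = 14
y += total  # -> y = 39
total *= 4  # -> total = 56
y -= 4  # -> y = 35
total //= 2  # -> total = 28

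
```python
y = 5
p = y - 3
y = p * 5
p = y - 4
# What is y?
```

Trace (tracking y):
y = 5  # -> y = 5
p = y - 3  # -> p = 2
y = p * 5  # -> y = 10
p = y - 4  # -> p = 6

Answer: 10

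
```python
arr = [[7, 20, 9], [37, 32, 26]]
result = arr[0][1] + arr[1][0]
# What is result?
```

Trace (tracking result):
arr = [[7, 20, 9], [37, 32, 26]]  # -> arr = [[7, 20, 9], [37, 32, 26]]
result = arr[0][1] + arr[1][0]  # -> result = 57

Answer: 57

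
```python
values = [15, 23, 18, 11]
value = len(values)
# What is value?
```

Trace (tracking value):
values = [15, 23, 18, 11]  # -> values = [15, 23, 18, 11]
value = len(values)  # -> value = 4

Answer: 4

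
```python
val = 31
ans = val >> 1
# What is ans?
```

Answer: 15

Derivation:
Trace (tracking ans):
val = 31  # -> val = 31
ans = val >> 1  # -> ans = 15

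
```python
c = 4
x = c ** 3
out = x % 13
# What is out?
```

Trace (tracking out):
c = 4  # -> c = 4
x = c ** 3  # -> x = 64
out = x % 13  # -> out = 12

Answer: 12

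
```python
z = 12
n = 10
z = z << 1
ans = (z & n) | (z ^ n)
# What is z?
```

Trace (tracking z):
z = 12  # -> z = 12
n = 10  # -> n = 10
z = z << 1  # -> z = 24
ans = z & n | z ^ n  # -> ans = 26

Answer: 24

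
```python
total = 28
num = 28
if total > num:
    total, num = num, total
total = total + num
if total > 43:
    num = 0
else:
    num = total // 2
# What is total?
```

Answer: 56

Derivation:
Trace (tracking total):
total = 28  # -> total = 28
num = 28  # -> num = 28
if total > num:  # condition is False
total = total + num  # -> total = 56
if total > 43:  # condition is True
    num = 0  # -> num = 0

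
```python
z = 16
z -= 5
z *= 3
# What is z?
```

Trace (tracking z):
z = 16  # -> z = 16
z -= 5  # -> z = 11
z *= 3  # -> z = 33

Answer: 33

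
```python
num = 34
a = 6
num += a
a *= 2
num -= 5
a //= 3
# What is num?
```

Trace (tracking num):
num = 34  # -> num = 34
a = 6  # -> a = 6
num += a  # -> num = 40
a *= 2  # -> a = 12
num -= 5  # -> num = 35
a //= 3  # -> a = 4

Answer: 35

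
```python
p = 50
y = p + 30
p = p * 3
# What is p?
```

Answer: 150

Derivation:
Trace (tracking p):
p = 50  # -> p = 50
y = p + 30  # -> y = 80
p = p * 3  # -> p = 150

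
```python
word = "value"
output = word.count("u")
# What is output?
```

Trace (tracking output):
word = 'value'  # -> word = 'value'
output = word.count('u')  # -> output = 1

Answer: 1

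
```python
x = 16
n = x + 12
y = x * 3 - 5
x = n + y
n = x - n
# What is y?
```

Answer: 43

Derivation:
Trace (tracking y):
x = 16  # -> x = 16
n = x + 12  # -> n = 28
y = x * 3 - 5  # -> y = 43
x = n + y  # -> x = 71
n = x - n  # -> n = 43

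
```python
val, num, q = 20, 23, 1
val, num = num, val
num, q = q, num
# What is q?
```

Trace (tracking q):
val, num, q = (20, 23, 1)  # -> val = 20, num = 23, q = 1
val, num = (num, val)  # -> val = 23, num = 20
num, q = (q, num)  # -> num = 1, q = 20

Answer: 20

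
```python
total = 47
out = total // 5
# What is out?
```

Answer: 9

Derivation:
Trace (tracking out):
total = 47  # -> total = 47
out = total // 5  # -> out = 9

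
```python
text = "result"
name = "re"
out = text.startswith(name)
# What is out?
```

Trace (tracking out):
text = 'result'  # -> text = 'result'
name = 're'  # -> name = 're'
out = text.startswith(name)  # -> out = True

Answer: True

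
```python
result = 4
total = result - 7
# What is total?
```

Trace (tracking total):
result = 4  # -> result = 4
total = result - 7  # -> total = -3

Answer: -3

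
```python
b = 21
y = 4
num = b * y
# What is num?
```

Trace (tracking num):
b = 21  # -> b = 21
y = 4  # -> y = 4
num = b * y  # -> num = 84

Answer: 84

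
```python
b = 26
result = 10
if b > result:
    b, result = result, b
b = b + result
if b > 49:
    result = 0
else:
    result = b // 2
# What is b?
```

Trace (tracking b):
b = 26  # -> b = 26
result = 10  # -> result = 10
if b > result:  # condition is True
    b, result = (result, b)  # -> b = 10, result = 26
b = b + result  # -> b = 36
if b > 49:  # condition is False
else:
    result = b // 2  # -> result = 18

Answer: 36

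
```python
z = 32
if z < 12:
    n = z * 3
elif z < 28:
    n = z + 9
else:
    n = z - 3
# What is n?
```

Answer: 29

Derivation:
Trace (tracking n):
z = 32  # -> z = 32
if z < 12:  # condition is False
elif z < 28:  # condition is False
else:
    n = z - 3  # -> n = 29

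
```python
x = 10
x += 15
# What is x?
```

Answer: 25

Derivation:
Trace (tracking x):
x = 10  # -> x = 10
x += 15  # -> x = 25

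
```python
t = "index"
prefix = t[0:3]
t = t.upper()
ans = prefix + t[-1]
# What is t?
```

Answer: 'INDEX'

Derivation:
Trace (tracking t):
t = 'index'  # -> t = 'index'
prefix = t[0:3]  # -> prefix = 'ind'
t = t.upper()  # -> t = 'INDEX'
ans = prefix + t[-1]  # -> ans = 'indX'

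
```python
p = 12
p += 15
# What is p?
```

Answer: 27

Derivation:
Trace (tracking p):
p = 12  # -> p = 12
p += 15  # -> p = 27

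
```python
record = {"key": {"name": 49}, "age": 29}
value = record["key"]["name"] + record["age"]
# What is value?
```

Answer: 78

Derivation:
Trace (tracking value):
record = {'key': {'name': 49}, 'age': 29}  # -> record = {'key': {'name': 49}, 'age': 29}
value = record['key']['name'] + record['age']  # -> value = 78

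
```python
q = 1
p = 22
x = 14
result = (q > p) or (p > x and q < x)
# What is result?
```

Trace (tracking result):
q = 1  # -> q = 1
p = 22  # -> p = 22
x = 14  # -> x = 14
result = q > p or (p > x and q < x)  # -> result = True

Answer: True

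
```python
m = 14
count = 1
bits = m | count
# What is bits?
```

Trace (tracking bits):
m = 14  # -> m = 14
count = 1  # -> count = 1
bits = m | count  # -> bits = 15

Answer: 15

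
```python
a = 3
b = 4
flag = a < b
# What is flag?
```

Answer: True

Derivation:
Trace (tracking flag):
a = 3  # -> a = 3
b = 4  # -> b = 4
flag = a < b  # -> flag = True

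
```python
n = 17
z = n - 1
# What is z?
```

Answer: 16

Derivation:
Trace (tracking z):
n = 17  # -> n = 17
z = n - 1  # -> z = 16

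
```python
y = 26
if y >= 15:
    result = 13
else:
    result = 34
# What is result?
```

Answer: 13

Derivation:
Trace (tracking result):
y = 26  # -> y = 26
if y >= 15:  # condition is True
    result = 13  # -> result = 13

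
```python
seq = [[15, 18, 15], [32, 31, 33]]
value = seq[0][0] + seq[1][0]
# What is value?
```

Trace (tracking value):
seq = [[15, 18, 15], [32, 31, 33]]  # -> seq = [[15, 18, 15], [32, 31, 33]]
value = seq[0][0] + seq[1][0]  # -> value = 47

Answer: 47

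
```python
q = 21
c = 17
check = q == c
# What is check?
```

Trace (tracking check):
q = 21  # -> q = 21
c = 17  # -> c = 17
check = q == c  # -> check = False

Answer: False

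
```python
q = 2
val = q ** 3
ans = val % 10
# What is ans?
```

Trace (tracking ans):
q = 2  # -> q = 2
val = q ** 3  # -> val = 8
ans = val % 10  # -> ans = 8

Answer: 8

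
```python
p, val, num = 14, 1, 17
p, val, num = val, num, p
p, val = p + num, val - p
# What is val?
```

Answer: 16

Derivation:
Trace (tracking val):
p, val, num = (14, 1, 17)  # -> p = 14, val = 1, num = 17
p, val, num = (val, num, p)  # -> p = 1, val = 17, num = 14
p, val = (p + num, val - p)  # -> p = 15, val = 16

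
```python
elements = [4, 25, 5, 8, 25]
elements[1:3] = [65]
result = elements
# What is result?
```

Trace (tracking result):
elements = [4, 25, 5, 8, 25]  # -> elements = [4, 25, 5, 8, 25]
elements[1:3] = [65]  # -> elements = [4, 65, 8, 25]
result = elements  # -> result = [4, 65, 8, 25]

Answer: [4, 65, 8, 25]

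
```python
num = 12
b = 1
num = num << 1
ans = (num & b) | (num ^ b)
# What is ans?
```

Trace (tracking ans):
num = 12  # -> num = 12
b = 1  # -> b = 1
num = num << 1  # -> num = 24
ans = num & b | num ^ b  # -> ans = 25

Answer: 25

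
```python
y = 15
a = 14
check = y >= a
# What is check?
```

Answer: True

Derivation:
Trace (tracking check):
y = 15  # -> y = 15
a = 14  # -> a = 14
check = y >= a  # -> check = True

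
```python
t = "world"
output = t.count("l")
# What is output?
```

Trace (tracking output):
t = 'world'  # -> t = 'world'
output = t.count('l')  # -> output = 1

Answer: 1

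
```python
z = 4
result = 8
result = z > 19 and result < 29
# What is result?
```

Trace (tracking result):
z = 4  # -> z = 4
result = 8  # -> result = 8
result = z > 19 and result < 29  # -> result = False

Answer: False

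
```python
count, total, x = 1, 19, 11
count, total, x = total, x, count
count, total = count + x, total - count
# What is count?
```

Trace (tracking count):
count, total, x = (1, 19, 11)  # -> count = 1, total = 19, x = 11
count, total, x = (total, x, count)  # -> count = 19, total = 11, x = 1
count, total = (count + x, total - count)  # -> count = 20, total = -8

Answer: 20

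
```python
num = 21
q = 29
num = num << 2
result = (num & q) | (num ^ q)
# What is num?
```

Answer: 84

Derivation:
Trace (tracking num):
num = 21  # -> num = 21
q = 29  # -> q = 29
num = num << 2  # -> num = 84
result = num & q | num ^ q  # -> result = 93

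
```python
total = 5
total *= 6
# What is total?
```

Trace (tracking total):
total = 5  # -> total = 5
total *= 6  # -> total = 30

Answer: 30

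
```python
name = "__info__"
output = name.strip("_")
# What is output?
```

Trace (tracking output):
name = '__info__'  # -> name = '__info__'
output = name.strip('_')  # -> output = 'info'

Answer: 'info'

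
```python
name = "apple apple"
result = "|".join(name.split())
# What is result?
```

Trace (tracking result):
name = 'apple apple'  # -> name = 'apple apple'
result = '|'.join(name.split())  # -> result = 'apple|apple'

Answer: 'apple|apple'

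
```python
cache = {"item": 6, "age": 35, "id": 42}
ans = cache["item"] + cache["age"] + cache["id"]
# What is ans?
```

Answer: 83

Derivation:
Trace (tracking ans):
cache = {'item': 6, 'age': 35, 'id': 42}  # -> cache = {'item': 6, 'age': 35, 'id': 42}
ans = cache['item'] + cache['age'] + cache['id']  # -> ans = 83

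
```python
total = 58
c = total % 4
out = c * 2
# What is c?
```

Trace (tracking c):
total = 58  # -> total = 58
c = total % 4  # -> c = 2
out = c * 2  # -> out = 4

Answer: 2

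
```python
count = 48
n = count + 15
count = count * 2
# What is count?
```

Trace (tracking count):
count = 48  # -> count = 48
n = count + 15  # -> n = 63
count = count * 2  # -> count = 96

Answer: 96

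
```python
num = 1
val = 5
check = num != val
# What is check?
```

Answer: True

Derivation:
Trace (tracking check):
num = 1  # -> num = 1
val = 5  # -> val = 5
check = num != val  # -> check = True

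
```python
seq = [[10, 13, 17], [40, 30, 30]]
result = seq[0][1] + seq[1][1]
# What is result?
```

Trace (tracking result):
seq = [[10, 13, 17], [40, 30, 30]]  # -> seq = [[10, 13, 17], [40, 30, 30]]
result = seq[0][1] + seq[1][1]  # -> result = 43

Answer: 43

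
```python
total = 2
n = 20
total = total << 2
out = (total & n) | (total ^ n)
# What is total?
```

Trace (tracking total):
total = 2  # -> total = 2
n = 20  # -> n = 20
total = total << 2  # -> total = 8
out = total & n | total ^ n  # -> out = 28

Answer: 8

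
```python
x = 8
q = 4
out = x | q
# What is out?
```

Trace (tracking out):
x = 8  # -> x = 8
q = 4  # -> q = 4
out = x | q  # -> out = 12

Answer: 12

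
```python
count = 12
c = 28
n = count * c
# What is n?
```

Answer: 336

Derivation:
Trace (tracking n):
count = 12  # -> count = 12
c = 28  # -> c = 28
n = count * c  # -> n = 336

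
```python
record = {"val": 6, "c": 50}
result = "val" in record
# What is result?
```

Trace (tracking result):
record = {'val': 6, 'c': 50}  # -> record = {'val': 6, 'c': 50}
result = 'val' in record  # -> result = True

Answer: True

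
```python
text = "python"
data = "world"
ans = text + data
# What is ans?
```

Trace (tracking ans):
text = 'python'  # -> text = 'python'
data = 'world'  # -> data = 'world'
ans = text + data  # -> ans = 'pythonworld'

Answer: 'pythonworld'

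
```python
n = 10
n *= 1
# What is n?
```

Answer: 10

Derivation:
Trace (tracking n):
n = 10  # -> n = 10
n *= 1  # -> n = 10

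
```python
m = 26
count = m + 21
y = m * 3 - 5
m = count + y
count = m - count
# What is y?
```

Trace (tracking y):
m = 26  # -> m = 26
count = m + 21  # -> count = 47
y = m * 3 - 5  # -> y = 73
m = count + y  # -> m = 120
count = m - count  # -> count = 73

Answer: 73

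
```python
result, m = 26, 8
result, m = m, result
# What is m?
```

Answer: 26

Derivation:
Trace (tracking m):
result, m = (26, 8)  # -> result = 26, m = 8
result, m = (m, result)  # -> result = 8, m = 26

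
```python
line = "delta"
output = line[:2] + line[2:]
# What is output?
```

Trace (tracking output):
line = 'delta'  # -> line = 'delta'
output = line[:2] + line[2:]  # -> output = 'delta'

Answer: 'delta'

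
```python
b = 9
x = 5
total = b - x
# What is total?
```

Trace (tracking total):
b = 9  # -> b = 9
x = 5  # -> x = 5
total = b - x  # -> total = 4

Answer: 4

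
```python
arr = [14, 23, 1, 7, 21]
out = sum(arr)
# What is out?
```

Trace (tracking out):
arr = [14, 23, 1, 7, 21]  # -> arr = [14, 23, 1, 7, 21]
out = sum(arr)  # -> out = 66

Answer: 66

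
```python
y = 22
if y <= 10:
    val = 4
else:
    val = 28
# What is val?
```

Trace (tracking val):
y = 22  # -> y = 22
if y <= 10:  # condition is False
else:
    val = 28  # -> val = 28

Answer: 28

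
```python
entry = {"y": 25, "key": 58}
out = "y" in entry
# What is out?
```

Answer: True

Derivation:
Trace (tracking out):
entry = {'y': 25, 'key': 58}  # -> entry = {'y': 25, 'key': 58}
out = 'y' in entry  # -> out = True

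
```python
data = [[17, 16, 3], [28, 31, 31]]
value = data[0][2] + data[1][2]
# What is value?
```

Answer: 34

Derivation:
Trace (tracking value):
data = [[17, 16, 3], [28, 31, 31]]  # -> data = [[17, 16, 3], [28, 31, 31]]
value = data[0][2] + data[1][2]  # -> value = 34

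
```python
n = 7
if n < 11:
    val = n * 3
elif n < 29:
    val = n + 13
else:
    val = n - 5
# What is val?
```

Trace (tracking val):
n = 7  # -> n = 7
if n < 11:  # condition is True
    val = n * 3  # -> val = 21

Answer: 21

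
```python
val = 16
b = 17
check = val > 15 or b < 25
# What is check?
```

Trace (tracking check):
val = 16  # -> val = 16
b = 17  # -> b = 17
check = val > 15 or b < 25  # -> check = True

Answer: True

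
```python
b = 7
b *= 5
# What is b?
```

Answer: 35

Derivation:
Trace (tracking b):
b = 7  # -> b = 7
b *= 5  # -> b = 35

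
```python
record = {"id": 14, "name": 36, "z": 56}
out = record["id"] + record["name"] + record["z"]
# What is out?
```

Answer: 106

Derivation:
Trace (tracking out):
record = {'id': 14, 'name': 36, 'z': 56}  # -> record = {'id': 14, 'name': 36, 'z': 56}
out = record['id'] + record['name'] + record['z']  # -> out = 106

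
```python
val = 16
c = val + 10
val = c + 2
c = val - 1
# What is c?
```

Trace (tracking c):
val = 16  # -> val = 16
c = val + 10  # -> c = 26
val = c + 2  # -> val = 28
c = val - 1  # -> c = 27

Answer: 27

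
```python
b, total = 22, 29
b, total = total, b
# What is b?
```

Trace (tracking b):
b, total = (22, 29)  # -> b = 22, total = 29
b, total = (total, b)  # -> b = 29, total = 22

Answer: 29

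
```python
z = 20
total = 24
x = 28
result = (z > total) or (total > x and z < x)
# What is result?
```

Trace (tracking result):
z = 20  # -> z = 20
total = 24  # -> total = 24
x = 28  # -> x = 28
result = z > total or (total > x and z < x)  # -> result = False

Answer: False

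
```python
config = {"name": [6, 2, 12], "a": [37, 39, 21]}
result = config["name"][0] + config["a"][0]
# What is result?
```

Trace (tracking result):
config = {'name': [6, 2, 12], 'a': [37, 39, 21]}  # -> config = {'name': [6, 2, 12], 'a': [37, 39, 21]}
result = config['name'][0] + config['a'][0]  # -> result = 43

Answer: 43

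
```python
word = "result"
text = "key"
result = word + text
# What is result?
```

Trace (tracking result):
word = 'result'  # -> word = 'result'
text = 'key'  # -> text = 'key'
result = word + text  # -> result = 'resultkey'

Answer: 'resultkey'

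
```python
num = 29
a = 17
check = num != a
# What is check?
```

Trace (tracking check):
num = 29  # -> num = 29
a = 17  # -> a = 17
check = num != a  # -> check = True

Answer: True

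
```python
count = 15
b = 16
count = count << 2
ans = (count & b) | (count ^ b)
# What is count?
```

Trace (tracking count):
count = 15  # -> count = 15
b = 16  # -> b = 16
count = count << 2  # -> count = 60
ans = count & b | count ^ b  # -> ans = 60

Answer: 60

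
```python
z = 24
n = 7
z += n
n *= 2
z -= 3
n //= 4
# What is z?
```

Trace (tracking z):
z = 24  # -> z = 24
n = 7  # -> n = 7
z += n  # -> z = 31
n *= 2  # -> n = 14
z -= 3  # -> z = 28
n //= 4  # -> n = 3

Answer: 28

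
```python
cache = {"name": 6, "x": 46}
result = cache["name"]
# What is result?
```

Answer: 6

Derivation:
Trace (tracking result):
cache = {'name': 6, 'x': 46}  # -> cache = {'name': 6, 'x': 46}
result = cache['name']  # -> result = 6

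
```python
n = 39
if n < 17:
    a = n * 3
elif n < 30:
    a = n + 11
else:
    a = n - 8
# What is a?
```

Answer: 31

Derivation:
Trace (tracking a):
n = 39  # -> n = 39
if n < 17:  # condition is False
elif n < 30:  # condition is False
else:
    a = n - 8  # -> a = 31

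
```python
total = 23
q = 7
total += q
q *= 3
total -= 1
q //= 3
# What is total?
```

Trace (tracking total):
total = 23  # -> total = 23
q = 7  # -> q = 7
total += q  # -> total = 30
q *= 3  # -> q = 21
total -= 1  # -> total = 29
q //= 3  # -> q = 7

Answer: 29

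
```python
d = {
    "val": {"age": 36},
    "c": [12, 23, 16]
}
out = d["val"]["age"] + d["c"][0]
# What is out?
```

Answer: 48

Derivation:
Trace (tracking out):
d = {'val': {'age': 36}, 'c': [12, 23, 16]}  # -> d = {'val': {'age': 36}, 'c': [12, 23, 16]}
out = d['val']['age'] + d['c'][0]  # -> out = 48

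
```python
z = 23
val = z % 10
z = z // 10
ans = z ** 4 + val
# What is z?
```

Answer: 2

Derivation:
Trace (tracking z):
z = 23  # -> z = 23
val = z % 10  # -> val = 3
z = z // 10  # -> z = 2
ans = z ** 4 + val  # -> ans = 19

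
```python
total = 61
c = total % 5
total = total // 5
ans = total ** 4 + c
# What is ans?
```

Answer: 20737

Derivation:
Trace (tracking ans):
total = 61  # -> total = 61
c = total % 5  # -> c = 1
total = total // 5  # -> total = 12
ans = total ** 4 + c  # -> ans = 20737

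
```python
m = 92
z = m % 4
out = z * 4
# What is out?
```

Answer: 0

Derivation:
Trace (tracking out):
m = 92  # -> m = 92
z = m % 4  # -> z = 0
out = z * 4  # -> out = 0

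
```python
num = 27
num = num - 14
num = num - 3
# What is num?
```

Trace (tracking num):
num = 27  # -> num = 27
num = num - 14  # -> num = 13
num = num - 3  # -> num = 10

Answer: 10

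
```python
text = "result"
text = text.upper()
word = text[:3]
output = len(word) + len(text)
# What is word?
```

Answer: 'RES'

Derivation:
Trace (tracking word):
text = 'result'  # -> text = 'result'
text = text.upper()  # -> text = 'RESULT'
word = text[:3]  # -> word = 'RES'
output = len(word) + len(text)  # -> output = 9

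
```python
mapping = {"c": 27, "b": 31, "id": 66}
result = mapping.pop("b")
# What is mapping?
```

Trace (tracking mapping):
mapping = {'c': 27, 'b': 31, 'id': 66}  # -> mapping = {'c': 27, 'b': 31, 'id': 66}
result = mapping.pop('b')  # -> result = 31

Answer: {'c': 27, 'id': 66}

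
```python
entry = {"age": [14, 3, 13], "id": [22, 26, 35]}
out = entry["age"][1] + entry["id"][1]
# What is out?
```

Answer: 29

Derivation:
Trace (tracking out):
entry = {'age': [14, 3, 13], 'id': [22, 26, 35]}  # -> entry = {'age': [14, 3, 13], 'id': [22, 26, 35]}
out = entry['age'][1] + entry['id'][1]  # -> out = 29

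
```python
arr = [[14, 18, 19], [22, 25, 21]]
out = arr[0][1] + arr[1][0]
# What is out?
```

Trace (tracking out):
arr = [[14, 18, 19], [22, 25, 21]]  # -> arr = [[14, 18, 19], [22, 25, 21]]
out = arr[0][1] + arr[1][0]  # -> out = 40

Answer: 40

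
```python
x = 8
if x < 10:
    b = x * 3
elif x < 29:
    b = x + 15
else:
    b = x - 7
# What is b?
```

Trace (tracking b):
x = 8  # -> x = 8
if x < 10:  # condition is True
    b = x * 3  # -> b = 24

Answer: 24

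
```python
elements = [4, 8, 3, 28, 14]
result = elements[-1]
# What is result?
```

Answer: 14

Derivation:
Trace (tracking result):
elements = [4, 8, 3, 28, 14]  # -> elements = [4, 8, 3, 28, 14]
result = elements[-1]  # -> result = 14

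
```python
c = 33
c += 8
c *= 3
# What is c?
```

Answer: 123

Derivation:
Trace (tracking c):
c = 33  # -> c = 33
c += 8  # -> c = 41
c *= 3  # -> c = 123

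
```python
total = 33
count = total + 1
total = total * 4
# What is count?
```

Answer: 34

Derivation:
Trace (tracking count):
total = 33  # -> total = 33
count = total + 1  # -> count = 34
total = total * 4  # -> total = 132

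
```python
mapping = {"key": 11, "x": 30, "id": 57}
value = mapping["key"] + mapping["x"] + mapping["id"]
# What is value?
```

Trace (tracking value):
mapping = {'key': 11, 'x': 30, 'id': 57}  # -> mapping = {'key': 11, 'x': 30, 'id': 57}
value = mapping['key'] + mapping['x'] + mapping['id']  # -> value = 98

Answer: 98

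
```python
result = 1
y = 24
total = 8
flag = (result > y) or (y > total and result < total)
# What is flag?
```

Answer: True

Derivation:
Trace (tracking flag):
result = 1  # -> result = 1
y = 24  # -> y = 24
total = 8  # -> total = 8
flag = result > y or (y > total and result < total)  # -> flag = True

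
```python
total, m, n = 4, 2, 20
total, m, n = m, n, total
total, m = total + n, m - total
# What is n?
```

Trace (tracking n):
total, m, n = (4, 2, 20)  # -> total = 4, m = 2, n = 20
total, m, n = (m, n, total)  # -> total = 2, m = 20, n = 4
total, m = (total + n, m - total)  # -> total = 6, m = 18

Answer: 4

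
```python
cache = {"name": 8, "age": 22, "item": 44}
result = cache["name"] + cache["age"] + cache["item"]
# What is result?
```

Answer: 74

Derivation:
Trace (tracking result):
cache = {'name': 8, 'age': 22, 'item': 44}  # -> cache = {'name': 8, 'age': 22, 'item': 44}
result = cache['name'] + cache['age'] + cache['item']  # -> result = 74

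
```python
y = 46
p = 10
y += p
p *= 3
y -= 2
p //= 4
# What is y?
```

Trace (tracking y):
y = 46  # -> y = 46
p = 10  # -> p = 10
y += p  # -> y = 56
p *= 3  # -> p = 30
y -= 2  # -> y = 54
p //= 4  # -> p = 7

Answer: 54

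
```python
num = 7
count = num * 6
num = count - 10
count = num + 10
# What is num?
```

Answer: 32

Derivation:
Trace (tracking num):
num = 7  # -> num = 7
count = num * 6  # -> count = 42
num = count - 10  # -> num = 32
count = num + 10  # -> count = 42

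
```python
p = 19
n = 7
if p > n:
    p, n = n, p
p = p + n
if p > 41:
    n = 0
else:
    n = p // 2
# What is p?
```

Answer: 26

Derivation:
Trace (tracking p):
p = 19  # -> p = 19
n = 7  # -> n = 7
if p > n:  # condition is True
    p, n = (n, p)  # -> p = 7, n = 19
p = p + n  # -> p = 26
if p > 41:  # condition is False
else:
    n = p // 2  # -> n = 13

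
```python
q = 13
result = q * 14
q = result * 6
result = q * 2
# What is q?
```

Answer: 1092

Derivation:
Trace (tracking q):
q = 13  # -> q = 13
result = q * 14  # -> result = 182
q = result * 6  # -> q = 1092
result = q * 2  # -> result = 2184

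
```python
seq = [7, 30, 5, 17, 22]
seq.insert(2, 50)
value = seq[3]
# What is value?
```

Trace (tracking value):
seq = [7, 30, 5, 17, 22]  # -> seq = [7, 30, 5, 17, 22]
seq.insert(2, 50)  # -> seq = [7, 30, 50, 5, 17, 22]
value = seq[3]  # -> value = 5

Answer: 5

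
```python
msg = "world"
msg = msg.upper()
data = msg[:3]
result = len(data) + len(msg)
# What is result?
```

Trace (tracking result):
msg = 'world'  # -> msg = 'world'
msg = msg.upper()  # -> msg = 'WORLD'
data = msg[:3]  # -> data = 'WOR'
result = len(data) + len(msg)  # -> result = 8

Answer: 8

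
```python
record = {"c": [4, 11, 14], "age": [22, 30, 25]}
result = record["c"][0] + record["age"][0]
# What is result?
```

Trace (tracking result):
record = {'c': [4, 11, 14], 'age': [22, 30, 25]}  # -> record = {'c': [4, 11, 14], 'age': [22, 30, 25]}
result = record['c'][0] + record['age'][0]  # -> result = 26

Answer: 26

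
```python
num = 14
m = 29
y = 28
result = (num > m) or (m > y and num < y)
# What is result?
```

Answer: True

Derivation:
Trace (tracking result):
num = 14  # -> num = 14
m = 29  # -> m = 29
y = 28  # -> y = 28
result = num > m or (m > y and num < y)  # -> result = True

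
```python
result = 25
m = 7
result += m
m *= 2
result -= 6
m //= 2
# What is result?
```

Answer: 26

Derivation:
Trace (tracking result):
result = 25  # -> result = 25
m = 7  # -> m = 7
result += m  # -> result = 32
m *= 2  # -> m = 14
result -= 6  # -> result = 26
m //= 2  # -> m = 7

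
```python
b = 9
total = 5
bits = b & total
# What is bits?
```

Trace (tracking bits):
b = 9  # -> b = 9
total = 5  # -> total = 5
bits = b & total  # -> bits = 1

Answer: 1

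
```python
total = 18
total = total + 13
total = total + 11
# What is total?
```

Trace (tracking total):
total = 18  # -> total = 18
total = total + 13  # -> total = 31
total = total + 11  # -> total = 42

Answer: 42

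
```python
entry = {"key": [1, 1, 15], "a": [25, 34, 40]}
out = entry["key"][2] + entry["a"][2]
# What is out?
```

Trace (tracking out):
entry = {'key': [1, 1, 15], 'a': [25, 34, 40]}  # -> entry = {'key': [1, 1, 15], 'a': [25, 34, 40]}
out = entry['key'][2] + entry['a'][2]  # -> out = 55

Answer: 55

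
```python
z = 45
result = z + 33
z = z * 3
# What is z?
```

Answer: 135

Derivation:
Trace (tracking z):
z = 45  # -> z = 45
result = z + 33  # -> result = 78
z = z * 3  # -> z = 135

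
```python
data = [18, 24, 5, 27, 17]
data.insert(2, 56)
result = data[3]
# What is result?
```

Trace (tracking result):
data = [18, 24, 5, 27, 17]  # -> data = [18, 24, 5, 27, 17]
data.insert(2, 56)  # -> data = [18, 24, 56, 5, 27, 17]
result = data[3]  # -> result = 5

Answer: 5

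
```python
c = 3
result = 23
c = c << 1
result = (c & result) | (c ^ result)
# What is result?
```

Answer: 23

Derivation:
Trace (tracking result):
c = 3  # -> c = 3
result = 23  # -> result = 23
c = c << 1  # -> c = 6
result = c & result | c ^ result  # -> result = 23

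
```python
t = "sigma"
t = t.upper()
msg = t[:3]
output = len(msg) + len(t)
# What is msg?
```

Trace (tracking msg):
t = 'sigma'  # -> t = 'sigma'
t = t.upper()  # -> t = 'SIGMA'
msg = t[:3]  # -> msg = 'SIG'
output = len(msg) + len(t)  # -> output = 8

Answer: 'SIG'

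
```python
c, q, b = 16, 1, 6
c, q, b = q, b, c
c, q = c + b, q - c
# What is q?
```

Answer: 5

Derivation:
Trace (tracking q):
c, q, b = (16, 1, 6)  # -> c = 16, q = 1, b = 6
c, q, b = (q, b, c)  # -> c = 1, q = 6, b = 16
c, q = (c + b, q - c)  # -> c = 17, q = 5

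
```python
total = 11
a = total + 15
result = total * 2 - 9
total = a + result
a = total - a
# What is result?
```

Answer: 13

Derivation:
Trace (tracking result):
total = 11  # -> total = 11
a = total + 15  # -> a = 26
result = total * 2 - 9  # -> result = 13
total = a + result  # -> total = 39
a = total - a  # -> a = 13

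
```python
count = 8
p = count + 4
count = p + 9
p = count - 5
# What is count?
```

Answer: 21

Derivation:
Trace (tracking count):
count = 8  # -> count = 8
p = count + 4  # -> p = 12
count = p + 9  # -> count = 21
p = count - 5  # -> p = 16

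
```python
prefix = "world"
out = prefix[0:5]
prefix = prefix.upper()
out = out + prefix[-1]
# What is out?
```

Trace (tracking out):
prefix = 'world'  # -> prefix = 'world'
out = prefix[0:5]  # -> out = 'world'
prefix = prefix.upper()  # -> prefix = 'WORLD'
out = out + prefix[-1]  # -> out = 'worldD'

Answer: 'worldD'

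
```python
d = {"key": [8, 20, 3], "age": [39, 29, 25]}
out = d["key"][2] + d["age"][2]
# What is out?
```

Answer: 28

Derivation:
Trace (tracking out):
d = {'key': [8, 20, 3], 'age': [39, 29, 25]}  # -> d = {'key': [8, 20, 3], 'age': [39, 29, 25]}
out = d['key'][2] + d['age'][2]  # -> out = 28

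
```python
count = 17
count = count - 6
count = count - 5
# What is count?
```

Answer: 6

Derivation:
Trace (tracking count):
count = 17  # -> count = 17
count = count - 6  # -> count = 11
count = count - 5  # -> count = 6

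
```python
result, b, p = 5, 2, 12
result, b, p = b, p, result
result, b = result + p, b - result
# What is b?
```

Trace (tracking b):
result, b, p = (5, 2, 12)  # -> result = 5, b = 2, p = 12
result, b, p = (b, p, result)  # -> result = 2, b = 12, p = 5
result, b = (result + p, b - result)  # -> result = 7, b = 10

Answer: 10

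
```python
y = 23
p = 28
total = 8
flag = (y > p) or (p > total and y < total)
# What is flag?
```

Trace (tracking flag):
y = 23  # -> y = 23
p = 28  # -> p = 28
total = 8  # -> total = 8
flag = y > p or (p > total and y < total)  # -> flag = False

Answer: False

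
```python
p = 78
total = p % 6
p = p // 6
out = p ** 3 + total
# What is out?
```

Answer: 2197

Derivation:
Trace (tracking out):
p = 78  # -> p = 78
total = p % 6  # -> total = 0
p = p // 6  # -> p = 13
out = p ** 3 + total  # -> out = 2197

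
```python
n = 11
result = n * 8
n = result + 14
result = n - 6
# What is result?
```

Answer: 96

Derivation:
Trace (tracking result):
n = 11  # -> n = 11
result = n * 8  # -> result = 88
n = result + 14  # -> n = 102
result = n - 6  # -> result = 96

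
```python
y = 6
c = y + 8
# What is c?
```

Trace (tracking c):
y = 6  # -> y = 6
c = y + 8  # -> c = 14

Answer: 14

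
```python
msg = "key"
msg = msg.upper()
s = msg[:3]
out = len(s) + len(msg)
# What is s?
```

Trace (tracking s):
msg = 'key'  # -> msg = 'key'
msg = msg.upper()  # -> msg = 'KEY'
s = msg[:3]  # -> s = 'KEY'
out = len(s) + len(msg)  # -> out = 6

Answer: 'KEY'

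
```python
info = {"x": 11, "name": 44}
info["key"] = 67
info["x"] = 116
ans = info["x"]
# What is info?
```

Answer: {'x': 116, 'name': 44, 'key': 67}

Derivation:
Trace (tracking info):
info = {'x': 11, 'name': 44}  # -> info = {'x': 11, 'name': 44}
info['key'] = 67  # -> info = {'x': 11, 'name': 44, 'key': 67}
info['x'] = 116  # -> info = {'x': 116, 'name': 44, 'key': 67}
ans = info['x']  # -> ans = 116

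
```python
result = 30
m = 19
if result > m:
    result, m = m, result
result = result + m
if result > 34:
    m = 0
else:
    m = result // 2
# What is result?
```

Trace (tracking result):
result = 30  # -> result = 30
m = 19  # -> m = 19
if result > m:  # condition is True
    result, m = (m, result)  # -> result = 19, m = 30
result = result + m  # -> result = 49
if result > 34:  # condition is True
    m = 0  # -> m = 0

Answer: 49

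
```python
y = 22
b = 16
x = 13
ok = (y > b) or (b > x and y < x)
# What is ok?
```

Trace (tracking ok):
y = 22  # -> y = 22
b = 16  # -> b = 16
x = 13  # -> x = 13
ok = y > b or (b > x and y < x)  # -> ok = True

Answer: True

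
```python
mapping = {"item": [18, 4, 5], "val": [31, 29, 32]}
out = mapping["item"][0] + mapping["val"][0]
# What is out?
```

Answer: 49

Derivation:
Trace (tracking out):
mapping = {'item': [18, 4, 5], 'val': [31, 29, 32]}  # -> mapping = {'item': [18, 4, 5], 'val': [31, 29, 32]}
out = mapping['item'][0] + mapping['val'][0]  # -> out = 49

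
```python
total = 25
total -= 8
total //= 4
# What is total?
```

Trace (tracking total):
total = 25  # -> total = 25
total -= 8  # -> total = 17
total //= 4  # -> total = 4

Answer: 4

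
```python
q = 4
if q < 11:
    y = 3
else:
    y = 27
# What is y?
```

Trace (tracking y):
q = 4  # -> q = 4
if q < 11:  # condition is True
    y = 3  # -> y = 3

Answer: 3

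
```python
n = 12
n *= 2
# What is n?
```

Answer: 24

Derivation:
Trace (tracking n):
n = 12  # -> n = 12
n *= 2  # -> n = 24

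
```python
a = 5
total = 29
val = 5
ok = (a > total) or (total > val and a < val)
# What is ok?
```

Trace (tracking ok):
a = 5  # -> a = 5
total = 29  # -> total = 29
val = 5  # -> val = 5
ok = a > total or (total > val and a < val)  # -> ok = False

Answer: False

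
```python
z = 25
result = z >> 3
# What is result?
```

Answer: 3

Derivation:
Trace (tracking result):
z = 25  # -> z = 25
result = z >> 3  # -> result = 3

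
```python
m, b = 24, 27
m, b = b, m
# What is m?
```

Trace (tracking m):
m, b = (24, 27)  # -> m = 24, b = 27
m, b = (b, m)  # -> m = 27, b = 24

Answer: 27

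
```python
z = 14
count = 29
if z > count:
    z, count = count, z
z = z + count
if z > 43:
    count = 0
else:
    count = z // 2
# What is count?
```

Answer: 21

Derivation:
Trace (tracking count):
z = 14  # -> z = 14
count = 29  # -> count = 29
if z > count:  # condition is False
z = z + count  # -> z = 43
if z > 43:  # condition is False
else:
    count = z // 2  # -> count = 21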